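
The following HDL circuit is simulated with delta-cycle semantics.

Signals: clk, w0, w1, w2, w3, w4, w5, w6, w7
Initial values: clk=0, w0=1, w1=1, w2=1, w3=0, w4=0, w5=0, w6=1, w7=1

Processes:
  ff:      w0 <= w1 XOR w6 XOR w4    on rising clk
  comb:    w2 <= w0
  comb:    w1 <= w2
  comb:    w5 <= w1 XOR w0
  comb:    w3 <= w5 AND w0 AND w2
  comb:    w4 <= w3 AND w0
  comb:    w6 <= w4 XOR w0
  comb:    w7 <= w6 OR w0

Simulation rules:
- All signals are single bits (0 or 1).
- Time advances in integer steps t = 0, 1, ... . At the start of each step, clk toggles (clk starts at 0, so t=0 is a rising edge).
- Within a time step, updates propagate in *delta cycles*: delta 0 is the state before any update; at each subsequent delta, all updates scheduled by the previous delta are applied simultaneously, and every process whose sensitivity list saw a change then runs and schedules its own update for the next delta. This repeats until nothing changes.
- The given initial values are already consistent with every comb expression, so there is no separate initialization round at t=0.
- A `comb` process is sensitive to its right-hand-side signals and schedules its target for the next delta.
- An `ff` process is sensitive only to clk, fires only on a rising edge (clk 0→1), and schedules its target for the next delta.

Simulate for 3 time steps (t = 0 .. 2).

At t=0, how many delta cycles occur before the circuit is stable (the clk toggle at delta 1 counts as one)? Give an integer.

5

t=0 Δ0: w6=1 w7=1 w5=0 w3=0 w2=1 w0=1 clk=0 w4=0 w1=1
  Δ1: clk:0→1
  Δ2: w0:1→0
  Δ3: w6:1→0, w5:0→1, w2:1→0
  Δ4: w7:1→0, w1:1→0
  Δ5: w5:1→0
  (5Δ to stable)
t=1 Δ0: w6=0 w7=0 w5=0 w3=0 w2=0 w0=0 clk=1 w4=0 w1=0
  Δ1: clk:1→0
  (1Δ to stable)
t=2 Δ0: w6=0 w7=0 w5=0 w3=0 w2=0 w0=0 clk=0 w4=0 w1=0
  Δ1: clk:0→1
  (1Δ to stable)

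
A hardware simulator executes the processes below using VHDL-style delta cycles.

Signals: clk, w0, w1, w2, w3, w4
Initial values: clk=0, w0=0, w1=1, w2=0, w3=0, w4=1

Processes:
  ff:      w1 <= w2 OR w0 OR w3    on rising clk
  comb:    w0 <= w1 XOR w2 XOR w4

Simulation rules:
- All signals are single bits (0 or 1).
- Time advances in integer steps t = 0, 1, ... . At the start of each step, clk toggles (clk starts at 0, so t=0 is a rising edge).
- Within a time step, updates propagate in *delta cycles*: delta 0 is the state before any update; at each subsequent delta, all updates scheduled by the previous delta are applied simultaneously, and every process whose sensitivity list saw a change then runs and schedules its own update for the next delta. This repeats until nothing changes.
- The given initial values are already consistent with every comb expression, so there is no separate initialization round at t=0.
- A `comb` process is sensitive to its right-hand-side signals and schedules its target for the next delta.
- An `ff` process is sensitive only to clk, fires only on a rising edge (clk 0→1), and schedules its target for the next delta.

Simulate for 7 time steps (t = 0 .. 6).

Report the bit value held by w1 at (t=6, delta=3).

1

[bits: w0,clk,w1,w3,w2,w4]
t=0: Δ0=001001 Δ1=011001 Δ2=010001 Δ3=110001 | 3Δ
t=1: Δ0=110001 Δ1=100001 | 1Δ
t=2: Δ0=100001 Δ1=110001 Δ2=111001 Δ3=011001 | 3Δ
t=3: Δ0=011001 Δ1=001001 | 1Δ
t=4: Δ0=001001 Δ1=011001 Δ2=010001 Δ3=110001 | 3Δ
t=5: Δ0=110001 Δ1=100001 | 1Δ
t=6: Δ0=100001 Δ1=110001 Δ2=111001 Δ3=011001 | 3Δ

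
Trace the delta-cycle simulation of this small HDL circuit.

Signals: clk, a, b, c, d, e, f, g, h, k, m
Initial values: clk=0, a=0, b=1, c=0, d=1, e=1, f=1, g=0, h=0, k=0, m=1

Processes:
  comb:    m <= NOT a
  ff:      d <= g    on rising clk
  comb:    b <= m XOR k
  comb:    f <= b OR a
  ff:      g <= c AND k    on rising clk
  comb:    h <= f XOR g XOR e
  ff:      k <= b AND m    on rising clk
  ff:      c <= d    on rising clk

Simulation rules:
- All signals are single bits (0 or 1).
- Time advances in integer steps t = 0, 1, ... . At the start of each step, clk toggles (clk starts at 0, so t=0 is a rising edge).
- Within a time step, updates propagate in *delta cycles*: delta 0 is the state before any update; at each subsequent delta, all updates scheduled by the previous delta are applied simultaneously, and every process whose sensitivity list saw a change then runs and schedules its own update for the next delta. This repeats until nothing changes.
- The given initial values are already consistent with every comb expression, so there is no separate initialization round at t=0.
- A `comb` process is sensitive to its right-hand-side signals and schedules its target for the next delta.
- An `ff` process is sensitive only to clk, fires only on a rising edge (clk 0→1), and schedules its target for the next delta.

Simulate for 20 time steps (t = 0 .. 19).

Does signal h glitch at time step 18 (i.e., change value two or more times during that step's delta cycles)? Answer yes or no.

no

[bits: k,a,e,d,g,clk,c,h,b,f,m]
t=0: Δ0=00110000111 Δ1=00110100111 Δ2=10100110111 Δ3=10100110011 Δ4=10100110001 Δ5=10100111001 | 5Δ
t=1: Δ0=10100111001 Δ1=10100011001 | 1Δ
t=2: Δ0=10100011001 Δ1=10100111001 Δ2=00101101001 Δ3=00101100101 Δ4=00101100111 Δ5=00101101111 | 5Δ
t=3: Δ0=00101101111 Δ1=00101001111 | 1Δ
t=4: Δ0=00101001111 Δ1=00101101111 Δ2=10110101111 Δ3=10110100011 Δ4=10110100001 Δ5=10110101001 | 5Δ
t=5: Δ0=10110101001 Δ1=10110001001 | 1Δ
t=6: Δ0=10110001001 Δ1=10110101001 Δ2=00100111001 Δ3=00100111101 Δ4=00100111111 Δ5=00100110111 | 5Δ
t=7: Δ0=00100110111 Δ1=00100010111 | 1Δ
t=8: Δ0=00100010111 Δ1=00100110111 Δ2=10100100111 Δ3=10100100011 Δ4=10100100001 Δ5=10100101001 | 5Δ
t=9: Δ0=10100101001 Δ1=10100001001 | 1Δ
t=10: Δ0=10100001001 Δ1=10100101001 Δ2=00100101001 Δ3=00100101101 Δ4=00100101111 Δ5=00100100111 | 5Δ
t=11: Δ0=00100100111 Δ1=00100000111 | 1Δ
t=12: Δ0=00100000111 Δ1=00100100111 Δ2=10100100111 Δ3=10100100011 Δ4=10100100001 Δ5=10100101001 | 5Δ
t=13: Δ0=10100101001 Δ1=10100001001 | 1Δ
t=14: Δ0=10100001001 Δ1=10100101001 Δ2=00100101001 Δ3=00100101101 Δ4=00100101111 Δ5=00100100111 | 5Δ
t=15: Δ0=00100100111 Δ1=00100000111 | 1Δ
t=16: Δ0=00100000111 Δ1=00100100111 Δ2=10100100111 Δ3=10100100011 Δ4=10100100001 Δ5=10100101001 | 5Δ
t=17: Δ0=10100101001 Δ1=10100001001 | 1Δ
t=18: Δ0=10100001001 Δ1=10100101001 Δ2=00100101001 Δ3=00100101101 Δ4=00100101111 Δ5=00100100111 | 5Δ
t=19: Δ0=00100100111 Δ1=00100000111 | 1Δ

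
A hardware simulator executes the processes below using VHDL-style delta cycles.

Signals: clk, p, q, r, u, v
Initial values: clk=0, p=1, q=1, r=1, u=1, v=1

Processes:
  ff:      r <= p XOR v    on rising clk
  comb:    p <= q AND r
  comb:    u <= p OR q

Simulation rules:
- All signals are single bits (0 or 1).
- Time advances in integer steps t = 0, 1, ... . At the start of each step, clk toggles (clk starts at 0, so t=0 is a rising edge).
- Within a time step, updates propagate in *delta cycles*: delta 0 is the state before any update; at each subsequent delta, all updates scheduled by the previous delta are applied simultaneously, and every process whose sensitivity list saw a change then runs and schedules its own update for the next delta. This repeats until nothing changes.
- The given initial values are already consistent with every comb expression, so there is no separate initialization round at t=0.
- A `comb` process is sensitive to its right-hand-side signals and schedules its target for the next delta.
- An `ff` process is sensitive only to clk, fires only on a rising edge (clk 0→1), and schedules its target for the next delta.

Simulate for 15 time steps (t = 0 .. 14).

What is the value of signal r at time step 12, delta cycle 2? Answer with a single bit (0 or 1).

t=0 Δ0: v=1 r=1 q=1 p=1 u=1 clk=0
  Δ1: clk:0→1
  Δ2: r:1→0
  Δ3: p:1→0
  (3Δ to stable)
t=1 Δ0: v=1 r=0 q=1 p=0 u=1 clk=1
  Δ1: clk:1→0
  (1Δ to stable)
t=2 Δ0: v=1 r=0 q=1 p=0 u=1 clk=0
  Δ1: clk:0→1
  Δ2: r:0→1
  Δ3: p:0→1
  (3Δ to stable)
t=3 Δ0: v=1 r=1 q=1 p=1 u=1 clk=1
  Δ1: clk:1→0
  (1Δ to stable)
t=4 Δ0: v=1 r=1 q=1 p=1 u=1 clk=0
  Δ1: clk:0→1
  Δ2: r:1→0
  Δ3: p:1→0
  (3Δ to stable)
t=5 Δ0: v=1 r=0 q=1 p=0 u=1 clk=1
  Δ1: clk:1→0
  (1Δ to stable)
t=6 Δ0: v=1 r=0 q=1 p=0 u=1 clk=0
  Δ1: clk:0→1
  Δ2: r:0→1
  Δ3: p:0→1
  (3Δ to stable)
t=7 Δ0: v=1 r=1 q=1 p=1 u=1 clk=1
  Δ1: clk:1→0
  (1Δ to stable)
t=8 Δ0: v=1 r=1 q=1 p=1 u=1 clk=0
  Δ1: clk:0→1
  Δ2: r:1→0
  Δ3: p:1→0
  (3Δ to stable)
t=9 Δ0: v=1 r=0 q=1 p=0 u=1 clk=1
  Δ1: clk:1→0
  (1Δ to stable)
t=10 Δ0: v=1 r=0 q=1 p=0 u=1 clk=0
  Δ1: clk:0→1
  Δ2: r:0→1
  Δ3: p:0→1
  (3Δ to stable)
t=11 Δ0: v=1 r=1 q=1 p=1 u=1 clk=1
  Δ1: clk:1→0
  (1Δ to stable)
t=12 Δ0: v=1 r=1 q=1 p=1 u=1 clk=0
  Δ1: clk:0→1
  Δ2: r:1→0
  Δ3: p:1→0
  (3Δ to stable)
t=13 Δ0: v=1 r=0 q=1 p=0 u=1 clk=1
  Δ1: clk:1→0
  (1Δ to stable)
t=14 Δ0: v=1 r=0 q=1 p=0 u=1 clk=0
  Δ1: clk:0→1
  Δ2: r:0→1
  Δ3: p:0→1
  (3Δ to stable)

0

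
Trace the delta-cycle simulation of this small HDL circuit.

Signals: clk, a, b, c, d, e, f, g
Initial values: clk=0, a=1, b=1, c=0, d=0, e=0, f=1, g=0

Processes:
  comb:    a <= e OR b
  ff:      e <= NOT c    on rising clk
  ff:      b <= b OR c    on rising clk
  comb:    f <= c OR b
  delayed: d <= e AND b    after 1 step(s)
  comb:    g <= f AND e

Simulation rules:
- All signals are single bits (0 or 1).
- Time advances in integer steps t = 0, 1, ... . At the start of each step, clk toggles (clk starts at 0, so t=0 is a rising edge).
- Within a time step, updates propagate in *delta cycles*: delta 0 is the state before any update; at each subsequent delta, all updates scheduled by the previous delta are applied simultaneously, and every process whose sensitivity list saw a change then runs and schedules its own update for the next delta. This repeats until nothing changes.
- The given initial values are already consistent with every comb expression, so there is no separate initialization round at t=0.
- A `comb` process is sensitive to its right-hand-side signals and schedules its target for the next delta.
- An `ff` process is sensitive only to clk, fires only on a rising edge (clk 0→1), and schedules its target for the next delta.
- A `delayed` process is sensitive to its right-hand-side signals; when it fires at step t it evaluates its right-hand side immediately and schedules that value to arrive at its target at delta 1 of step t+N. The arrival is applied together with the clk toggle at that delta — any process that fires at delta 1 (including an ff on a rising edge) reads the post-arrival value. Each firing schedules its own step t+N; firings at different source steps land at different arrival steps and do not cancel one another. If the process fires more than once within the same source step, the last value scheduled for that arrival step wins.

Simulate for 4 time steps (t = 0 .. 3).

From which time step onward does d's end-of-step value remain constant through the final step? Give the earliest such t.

[bits: c,a,f,g,e,clk,b,d]
t=0: Δ0=01100010 Δ1=01100110 Δ2=01101110 Δ3=01111110 | 3Δ
t=1: Δ0=01111110 Δ1=01111011 | 1Δ
t=2: Δ0=01111011 Δ1=01111111 | 1Δ
t=3: Δ0=01111111 Δ1=01111011 | 1Δ

1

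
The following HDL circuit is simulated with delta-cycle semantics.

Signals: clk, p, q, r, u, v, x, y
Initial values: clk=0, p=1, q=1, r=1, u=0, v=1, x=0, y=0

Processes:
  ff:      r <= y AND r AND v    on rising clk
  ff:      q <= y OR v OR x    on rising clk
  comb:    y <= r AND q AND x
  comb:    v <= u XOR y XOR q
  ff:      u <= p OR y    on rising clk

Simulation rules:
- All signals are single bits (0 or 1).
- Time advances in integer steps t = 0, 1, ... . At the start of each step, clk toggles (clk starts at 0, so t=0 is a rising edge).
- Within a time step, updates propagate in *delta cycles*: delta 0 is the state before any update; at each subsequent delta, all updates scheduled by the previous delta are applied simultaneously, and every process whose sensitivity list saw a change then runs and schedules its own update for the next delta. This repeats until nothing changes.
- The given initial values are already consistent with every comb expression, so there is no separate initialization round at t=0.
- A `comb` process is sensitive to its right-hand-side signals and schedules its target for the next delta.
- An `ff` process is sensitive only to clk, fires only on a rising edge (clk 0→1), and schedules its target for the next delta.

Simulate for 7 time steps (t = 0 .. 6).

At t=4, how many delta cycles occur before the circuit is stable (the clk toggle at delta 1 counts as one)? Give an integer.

t=0 Δ0: q=1 y=0 v=1 x=0 u=0 clk=0 r=1 p=1
  Δ1: clk:0→1
  Δ2: u:0→1, r:1→0
  Δ3: v:1→0
  (3Δ to stable)
t=1 Δ0: q=1 y=0 v=0 x=0 u=1 clk=1 r=0 p=1
  Δ1: clk:1→0
  (1Δ to stable)
t=2 Δ0: q=1 y=0 v=0 x=0 u=1 clk=0 r=0 p=1
  Δ1: clk:0→1
  Δ2: q:1→0
  Δ3: v:0→1
  (3Δ to stable)
t=3 Δ0: q=0 y=0 v=1 x=0 u=1 clk=1 r=0 p=1
  Δ1: clk:1→0
  (1Δ to stable)
t=4 Δ0: q=0 y=0 v=1 x=0 u=1 clk=0 r=0 p=1
  Δ1: clk:0→1
  Δ2: q:0→1
  Δ3: v:1→0
  (3Δ to stable)
t=5 Δ0: q=1 y=0 v=0 x=0 u=1 clk=1 r=0 p=1
  Δ1: clk:1→0
  (1Δ to stable)
t=6 Δ0: q=1 y=0 v=0 x=0 u=1 clk=0 r=0 p=1
  Δ1: clk:0→1
  Δ2: q:1→0
  Δ3: v:0→1
  (3Δ to stable)

3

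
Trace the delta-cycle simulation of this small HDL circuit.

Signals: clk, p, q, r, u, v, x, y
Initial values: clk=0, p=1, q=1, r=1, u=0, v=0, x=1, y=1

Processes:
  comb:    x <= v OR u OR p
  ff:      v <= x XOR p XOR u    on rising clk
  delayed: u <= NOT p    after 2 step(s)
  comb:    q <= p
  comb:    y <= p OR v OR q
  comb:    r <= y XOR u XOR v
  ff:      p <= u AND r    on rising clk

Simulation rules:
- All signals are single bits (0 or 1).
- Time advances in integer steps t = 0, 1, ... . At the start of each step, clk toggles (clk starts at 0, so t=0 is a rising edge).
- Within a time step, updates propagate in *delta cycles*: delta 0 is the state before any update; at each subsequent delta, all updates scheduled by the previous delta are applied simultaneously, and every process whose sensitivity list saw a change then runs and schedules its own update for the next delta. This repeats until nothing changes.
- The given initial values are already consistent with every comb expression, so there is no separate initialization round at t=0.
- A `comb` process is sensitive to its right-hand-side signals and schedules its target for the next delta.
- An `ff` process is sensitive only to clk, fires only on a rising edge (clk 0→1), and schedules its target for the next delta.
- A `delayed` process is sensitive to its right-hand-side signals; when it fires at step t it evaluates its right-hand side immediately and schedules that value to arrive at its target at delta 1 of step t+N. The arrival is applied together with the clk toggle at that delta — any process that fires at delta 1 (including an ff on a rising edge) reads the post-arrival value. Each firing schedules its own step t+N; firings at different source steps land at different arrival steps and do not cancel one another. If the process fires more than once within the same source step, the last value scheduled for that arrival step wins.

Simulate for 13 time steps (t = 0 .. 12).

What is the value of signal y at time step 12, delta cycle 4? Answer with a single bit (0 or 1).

0

t=0 Δ0: u=0 r=1 p=1 clk=0 y=1 x=1 v=0 q=1
  Δ1: clk:0→1
  Δ2: p:1→0
  Δ3: x:1→0, q:1→0
  Δ4: y:1→0
  Δ5: r:1→0
  (5Δ to stable)
t=1 Δ0: u=0 r=0 p=0 clk=1 y=0 x=0 v=0 q=0
  Δ1: clk:1→0
  (1Δ to stable)
t=2 Δ0: u=0 r=0 p=0 clk=0 y=0 x=0 v=0 q=0
  Δ1: u:0→1, clk:0→1
  Δ2: r:0→1, x:0→1, v:0→1
  Δ3: r:1→0, y:0→1
  Δ4: r:0→1
  (4Δ to stable)
t=3 Δ0: u=1 r=1 p=0 clk=1 y=1 x=1 v=1 q=0
  Δ1: clk:1→0
  (1Δ to stable)
t=4 Δ0: u=1 r=1 p=0 clk=0 y=1 x=1 v=1 q=0
  Δ1: clk:0→1
  Δ2: p:0→1, v:1→0
  Δ3: r:1→0, q:0→1
  (3Δ to stable)
t=5 Δ0: u=1 r=0 p=1 clk=1 y=1 x=1 v=0 q=1
  Δ1: clk:1→0
  (1Δ to stable)
t=6 Δ0: u=1 r=0 p=1 clk=0 y=1 x=1 v=0 q=1
  Δ1: u:1→0, clk:0→1
  Δ2: r:0→1, p:1→0
  Δ3: x:1→0, q:1→0
  Δ4: y:1→0
  Δ5: r:1→0
  (5Δ to stable)
t=7 Δ0: u=0 r=0 p=0 clk=1 y=0 x=0 v=0 q=0
  Δ1: clk:1→0
  (1Δ to stable)
t=8 Δ0: u=0 r=0 p=0 clk=0 y=0 x=0 v=0 q=0
  Δ1: u:0→1, clk:0→1
  Δ2: r:0→1, x:0→1, v:0→1
  Δ3: r:1→0, y:0→1
  Δ4: r:0→1
  (4Δ to stable)
t=9 Δ0: u=1 r=1 p=0 clk=1 y=1 x=1 v=1 q=0
  Δ1: clk:1→0
  (1Δ to stable)
t=10 Δ0: u=1 r=1 p=0 clk=0 y=1 x=1 v=1 q=0
  Δ1: clk:0→1
  Δ2: p:0→1, v:1→0
  Δ3: r:1→0, q:0→1
  (3Δ to stable)
t=11 Δ0: u=1 r=0 p=1 clk=1 y=1 x=1 v=0 q=1
  Δ1: clk:1→0
  (1Δ to stable)
t=12 Δ0: u=1 r=0 p=1 clk=0 y=1 x=1 v=0 q=1
  Δ1: u:1→0, clk:0→1
  Δ2: r:0→1, p:1→0
  Δ3: x:1→0, q:1→0
  Δ4: y:1→0
  Δ5: r:1→0
  (5Δ to stable)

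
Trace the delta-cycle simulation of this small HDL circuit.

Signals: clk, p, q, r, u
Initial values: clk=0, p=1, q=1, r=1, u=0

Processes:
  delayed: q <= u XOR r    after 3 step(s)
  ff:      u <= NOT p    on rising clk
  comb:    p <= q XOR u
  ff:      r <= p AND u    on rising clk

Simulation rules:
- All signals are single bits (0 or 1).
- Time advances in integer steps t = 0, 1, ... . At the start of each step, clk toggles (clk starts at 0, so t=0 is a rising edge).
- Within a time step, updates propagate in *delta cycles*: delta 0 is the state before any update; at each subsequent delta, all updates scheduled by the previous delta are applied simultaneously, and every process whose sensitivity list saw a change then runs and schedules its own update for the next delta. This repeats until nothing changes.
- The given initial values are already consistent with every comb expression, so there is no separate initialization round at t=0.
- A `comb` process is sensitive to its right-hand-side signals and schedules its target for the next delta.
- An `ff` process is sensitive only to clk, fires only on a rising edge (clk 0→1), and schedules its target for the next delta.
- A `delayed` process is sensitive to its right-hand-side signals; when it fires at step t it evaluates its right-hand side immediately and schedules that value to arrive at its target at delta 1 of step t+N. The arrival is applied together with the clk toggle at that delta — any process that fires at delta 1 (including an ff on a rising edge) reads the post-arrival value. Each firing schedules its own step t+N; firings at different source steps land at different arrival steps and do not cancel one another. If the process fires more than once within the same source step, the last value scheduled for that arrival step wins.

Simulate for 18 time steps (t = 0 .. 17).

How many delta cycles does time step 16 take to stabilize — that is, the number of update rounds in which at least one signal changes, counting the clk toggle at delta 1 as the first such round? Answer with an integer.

t0.Δ0 clk=0 q=1 u=0 p=1 r=1
t0.Δ1 clk=1 q=1 u=0 p=1 r=1
t0.Δ2 clk=1 q=1 u=0 p=1 r=0
t1.Δ0 clk=1 q=1 u=0 p=1 r=0
t1.Δ1 clk=0 q=1 u=0 p=1 r=0
t2.Δ0 clk=0 q=1 u=0 p=1 r=0
t2.Δ1 clk=1 q=1 u=0 p=1 r=0
t3.Δ0 clk=1 q=1 u=0 p=1 r=0
t3.Δ1 clk=0 q=0 u=0 p=1 r=0
t3.Δ2 clk=0 q=0 u=0 p=0 r=0
t4.Δ0 clk=0 q=0 u=0 p=0 r=0
t4.Δ1 clk=1 q=0 u=0 p=0 r=0
t4.Δ2 clk=1 q=0 u=1 p=0 r=0
t4.Δ3 clk=1 q=0 u=1 p=1 r=0
t5.Δ0 clk=1 q=0 u=1 p=1 r=0
t5.Δ1 clk=0 q=0 u=1 p=1 r=0
t6.Δ0 clk=0 q=0 u=1 p=1 r=0
t6.Δ1 clk=1 q=0 u=1 p=1 r=0
t6.Δ2 clk=1 q=0 u=0 p=1 r=1
t6.Δ3 clk=1 q=0 u=0 p=0 r=1
t7.Δ0 clk=1 q=0 u=0 p=0 r=1
t7.Δ1 clk=0 q=1 u=0 p=0 r=1
t7.Δ2 clk=0 q=1 u=0 p=1 r=1
t8.Δ0 clk=0 q=1 u=0 p=1 r=1
t8.Δ1 clk=1 q=1 u=0 p=1 r=1
t8.Δ2 clk=1 q=1 u=0 p=1 r=0
t9.Δ0 clk=1 q=1 u=0 p=1 r=0
t9.Δ1 clk=0 q=1 u=0 p=1 r=0
t10.Δ0 clk=0 q=1 u=0 p=1 r=0
t10.Δ1 clk=1 q=1 u=0 p=1 r=0
t11.Δ0 clk=1 q=1 u=0 p=1 r=0
t11.Δ1 clk=0 q=0 u=0 p=1 r=0
t11.Δ2 clk=0 q=0 u=0 p=0 r=0
t12.Δ0 clk=0 q=0 u=0 p=0 r=0
t12.Δ1 clk=1 q=0 u=0 p=0 r=0
t12.Δ2 clk=1 q=0 u=1 p=0 r=0
t12.Δ3 clk=1 q=0 u=1 p=1 r=0
t13.Δ0 clk=1 q=0 u=1 p=1 r=0
t13.Δ1 clk=0 q=0 u=1 p=1 r=0
t14.Δ0 clk=0 q=0 u=1 p=1 r=0
t14.Δ1 clk=1 q=0 u=1 p=1 r=0
t14.Δ2 clk=1 q=0 u=0 p=1 r=1
t14.Δ3 clk=1 q=0 u=0 p=0 r=1
t15.Δ0 clk=1 q=0 u=0 p=0 r=1
t15.Δ1 clk=0 q=1 u=0 p=0 r=1
t15.Δ2 clk=0 q=1 u=0 p=1 r=1
t16.Δ0 clk=0 q=1 u=0 p=1 r=1
t16.Δ1 clk=1 q=1 u=0 p=1 r=1
t16.Δ2 clk=1 q=1 u=0 p=1 r=0
t17.Δ0 clk=1 q=1 u=0 p=1 r=0
t17.Δ1 clk=0 q=1 u=0 p=1 r=0

2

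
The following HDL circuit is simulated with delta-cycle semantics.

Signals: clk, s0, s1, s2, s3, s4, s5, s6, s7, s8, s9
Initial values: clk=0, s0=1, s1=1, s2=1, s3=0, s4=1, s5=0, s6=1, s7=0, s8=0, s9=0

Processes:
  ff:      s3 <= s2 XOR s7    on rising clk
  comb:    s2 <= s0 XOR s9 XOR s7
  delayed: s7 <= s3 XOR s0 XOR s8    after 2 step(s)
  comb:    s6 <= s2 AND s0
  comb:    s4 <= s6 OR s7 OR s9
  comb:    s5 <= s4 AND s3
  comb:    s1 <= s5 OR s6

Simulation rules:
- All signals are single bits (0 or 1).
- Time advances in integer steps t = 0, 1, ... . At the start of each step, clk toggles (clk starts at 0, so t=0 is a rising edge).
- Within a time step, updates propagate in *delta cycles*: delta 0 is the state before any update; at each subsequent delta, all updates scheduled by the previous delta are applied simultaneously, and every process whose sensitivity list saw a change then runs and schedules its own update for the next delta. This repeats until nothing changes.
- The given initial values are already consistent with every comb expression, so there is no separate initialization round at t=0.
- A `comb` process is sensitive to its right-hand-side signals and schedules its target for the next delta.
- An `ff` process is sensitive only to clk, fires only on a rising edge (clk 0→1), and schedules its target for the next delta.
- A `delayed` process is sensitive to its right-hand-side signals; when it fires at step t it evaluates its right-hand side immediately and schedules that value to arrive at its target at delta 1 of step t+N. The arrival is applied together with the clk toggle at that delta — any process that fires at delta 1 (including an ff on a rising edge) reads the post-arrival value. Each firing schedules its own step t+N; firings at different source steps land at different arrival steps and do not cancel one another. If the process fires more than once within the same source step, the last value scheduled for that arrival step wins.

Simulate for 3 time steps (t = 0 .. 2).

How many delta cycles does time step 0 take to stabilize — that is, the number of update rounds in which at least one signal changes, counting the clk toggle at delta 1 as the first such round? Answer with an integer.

3

t=0 Δ0: s6=1 s0=1 s3=0 s7=0 s9=0 s4=1 s1=1 s2=1 s5=0 clk=0 s8=0
  Δ1: clk:0→1
  Δ2: s3:0→1
  Δ3: s5:0→1
  (3Δ to stable)
t=1 Δ0: s6=1 s0=1 s3=1 s7=0 s9=0 s4=1 s1=1 s2=1 s5=1 clk=1 s8=0
  Δ1: clk:1→0
  (1Δ to stable)
t=2 Δ0: s6=1 s0=1 s3=1 s7=0 s9=0 s4=1 s1=1 s2=1 s5=1 clk=0 s8=0
  Δ1: clk:0→1
  (1Δ to stable)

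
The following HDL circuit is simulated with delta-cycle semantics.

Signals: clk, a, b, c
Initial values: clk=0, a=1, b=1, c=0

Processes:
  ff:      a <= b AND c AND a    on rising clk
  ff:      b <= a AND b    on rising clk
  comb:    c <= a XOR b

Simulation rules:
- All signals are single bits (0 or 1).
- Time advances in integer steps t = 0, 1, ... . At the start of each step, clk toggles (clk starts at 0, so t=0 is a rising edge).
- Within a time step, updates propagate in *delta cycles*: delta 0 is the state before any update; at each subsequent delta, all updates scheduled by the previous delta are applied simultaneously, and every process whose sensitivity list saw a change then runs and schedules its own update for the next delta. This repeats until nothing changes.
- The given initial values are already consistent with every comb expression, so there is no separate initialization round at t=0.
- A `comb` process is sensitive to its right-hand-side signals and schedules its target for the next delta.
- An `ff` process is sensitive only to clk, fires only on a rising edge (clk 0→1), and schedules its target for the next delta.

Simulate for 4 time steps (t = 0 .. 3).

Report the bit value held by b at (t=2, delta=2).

[bits: c,a,b,clk]
t=0: Δ0=0110 Δ1=0111 Δ2=0011 Δ3=1011 | 3Δ
t=1: Δ0=1011 Δ1=1010 | 1Δ
t=2: Δ0=1010 Δ1=1011 Δ2=1001 Δ3=0001 | 3Δ
t=3: Δ0=0001 Δ1=0000 | 1Δ

0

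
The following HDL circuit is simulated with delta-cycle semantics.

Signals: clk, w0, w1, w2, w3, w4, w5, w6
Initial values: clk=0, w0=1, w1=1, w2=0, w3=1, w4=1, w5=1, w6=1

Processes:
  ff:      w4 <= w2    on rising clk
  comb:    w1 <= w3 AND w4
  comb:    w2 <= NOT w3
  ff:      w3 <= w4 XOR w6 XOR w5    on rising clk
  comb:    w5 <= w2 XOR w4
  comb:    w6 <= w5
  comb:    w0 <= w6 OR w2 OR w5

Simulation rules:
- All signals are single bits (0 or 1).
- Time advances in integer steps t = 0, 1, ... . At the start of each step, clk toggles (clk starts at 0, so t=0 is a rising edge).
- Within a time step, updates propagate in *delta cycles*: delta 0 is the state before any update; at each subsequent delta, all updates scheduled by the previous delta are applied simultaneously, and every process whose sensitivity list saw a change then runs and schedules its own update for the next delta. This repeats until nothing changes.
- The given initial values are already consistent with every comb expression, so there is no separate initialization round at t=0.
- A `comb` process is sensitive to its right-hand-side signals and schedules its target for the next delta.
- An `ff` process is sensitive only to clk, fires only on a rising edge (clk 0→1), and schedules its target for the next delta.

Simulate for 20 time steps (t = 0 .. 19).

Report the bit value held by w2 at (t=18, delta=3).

[bits: w5,clk,w0,w3,w1,w4,w2,w6]
t=0: Δ0=10111101 Δ1=11111101 Δ2=11111001 Δ3=01110001 Δ4=01110000 Δ5=01010000 | 5Δ
t=1: Δ0=01010000 Δ1=00010000 | 1Δ
t=2: Δ0=00010000 Δ1=01010000 Δ2=01000000 Δ3=01000010 Δ4=11100010 Δ5=11100011 | 5Δ
t=3: Δ0=11100011 Δ1=10100011 | 1Δ
t=4: Δ0=10100011 Δ1=11100011 Δ2=11100111 Δ3=01100111 Δ4=01100110 | 4Δ
t=5: Δ0=01100110 Δ1=00100110 | 1Δ
t=6: Δ0=00100110 Δ1=01100110 Δ2=01110110 Δ3=01111100 Δ4=11011100 Δ5=11111101 | 5Δ
t=7: Δ0=11111101 Δ1=10111101 | 1Δ
t=8: Δ0=10111101 Δ1=11111101 Δ2=11111001 Δ3=01110001 Δ4=01110000 Δ5=01010000 | 5Δ
t=9: Δ0=01010000 Δ1=00010000 | 1Δ
t=10: Δ0=00010000 Δ1=01010000 Δ2=01000000 Δ3=01000010 Δ4=11100010 Δ5=11100011 | 5Δ
t=11: Δ0=11100011 Δ1=10100011 | 1Δ
t=12: Δ0=10100011 Δ1=11100011 Δ2=11100111 Δ3=01100111 Δ4=01100110 | 4Δ
t=13: Δ0=01100110 Δ1=00100110 | 1Δ
t=14: Δ0=00100110 Δ1=01100110 Δ2=01110110 Δ3=01111100 Δ4=11011100 Δ5=11111101 | 5Δ
t=15: Δ0=11111101 Δ1=10111101 | 1Δ
t=16: Δ0=10111101 Δ1=11111101 Δ2=11111001 Δ3=01110001 Δ4=01110000 Δ5=01010000 | 5Δ
t=17: Δ0=01010000 Δ1=00010000 | 1Δ
t=18: Δ0=00010000 Δ1=01010000 Δ2=01000000 Δ3=01000010 Δ4=11100010 Δ5=11100011 | 5Δ
t=19: Δ0=11100011 Δ1=10100011 | 1Δ

1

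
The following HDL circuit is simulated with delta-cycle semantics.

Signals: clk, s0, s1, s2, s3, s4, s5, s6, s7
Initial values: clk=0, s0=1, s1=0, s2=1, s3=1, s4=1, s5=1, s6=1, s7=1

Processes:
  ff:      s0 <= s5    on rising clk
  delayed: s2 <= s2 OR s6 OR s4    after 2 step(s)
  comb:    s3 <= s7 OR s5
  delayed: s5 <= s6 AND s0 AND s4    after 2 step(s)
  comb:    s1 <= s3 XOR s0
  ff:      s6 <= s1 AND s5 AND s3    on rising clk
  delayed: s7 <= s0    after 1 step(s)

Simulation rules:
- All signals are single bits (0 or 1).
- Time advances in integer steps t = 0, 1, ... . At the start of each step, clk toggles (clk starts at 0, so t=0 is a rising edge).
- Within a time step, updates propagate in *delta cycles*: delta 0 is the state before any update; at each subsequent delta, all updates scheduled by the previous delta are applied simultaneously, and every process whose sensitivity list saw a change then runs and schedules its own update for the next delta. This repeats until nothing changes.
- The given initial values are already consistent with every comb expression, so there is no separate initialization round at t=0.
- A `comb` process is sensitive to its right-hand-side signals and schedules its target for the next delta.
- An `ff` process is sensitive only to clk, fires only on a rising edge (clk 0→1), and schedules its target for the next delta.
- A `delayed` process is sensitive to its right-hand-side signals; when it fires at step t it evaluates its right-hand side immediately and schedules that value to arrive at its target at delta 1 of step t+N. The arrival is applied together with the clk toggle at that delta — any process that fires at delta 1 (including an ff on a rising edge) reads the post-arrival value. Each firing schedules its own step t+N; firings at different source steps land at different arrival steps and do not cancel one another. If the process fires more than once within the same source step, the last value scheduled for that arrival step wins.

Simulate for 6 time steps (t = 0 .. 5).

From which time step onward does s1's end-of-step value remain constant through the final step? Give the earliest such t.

t=0 Δ0: s2=1 s6=1 s5=1 s4=1 s1=0 clk=0 s7=1 s3=1 s0=1
  Δ1: clk:0→1
  Δ2: s6:1→0
  (2Δ to stable)
t=1 Δ0: s2=1 s6=0 s5=1 s4=1 s1=0 clk=1 s7=1 s3=1 s0=1
  Δ1: clk:1→0
  (1Δ to stable)
t=2 Δ0: s2=1 s6=0 s5=1 s4=1 s1=0 clk=0 s7=1 s3=1 s0=1
  Δ1: s5:1→0, clk:0→1
  Δ2: s0:1→0
  Δ3: s1:0→1
  (3Δ to stable)
t=3 Δ0: s2=1 s6=0 s5=0 s4=1 s1=1 clk=1 s7=1 s3=1 s0=0
  Δ1: clk:1→0, s7:1→0
  Δ2: s3:1→0
  Δ3: s1:1→0
  (3Δ to stable)
t=4 Δ0: s2=1 s6=0 s5=0 s4=1 s1=0 clk=0 s7=0 s3=0 s0=0
  Δ1: clk:0→1
  (1Δ to stable)
t=5 Δ0: s2=1 s6=0 s5=0 s4=1 s1=0 clk=1 s7=0 s3=0 s0=0
  Δ1: clk:1→0
  (1Δ to stable)

3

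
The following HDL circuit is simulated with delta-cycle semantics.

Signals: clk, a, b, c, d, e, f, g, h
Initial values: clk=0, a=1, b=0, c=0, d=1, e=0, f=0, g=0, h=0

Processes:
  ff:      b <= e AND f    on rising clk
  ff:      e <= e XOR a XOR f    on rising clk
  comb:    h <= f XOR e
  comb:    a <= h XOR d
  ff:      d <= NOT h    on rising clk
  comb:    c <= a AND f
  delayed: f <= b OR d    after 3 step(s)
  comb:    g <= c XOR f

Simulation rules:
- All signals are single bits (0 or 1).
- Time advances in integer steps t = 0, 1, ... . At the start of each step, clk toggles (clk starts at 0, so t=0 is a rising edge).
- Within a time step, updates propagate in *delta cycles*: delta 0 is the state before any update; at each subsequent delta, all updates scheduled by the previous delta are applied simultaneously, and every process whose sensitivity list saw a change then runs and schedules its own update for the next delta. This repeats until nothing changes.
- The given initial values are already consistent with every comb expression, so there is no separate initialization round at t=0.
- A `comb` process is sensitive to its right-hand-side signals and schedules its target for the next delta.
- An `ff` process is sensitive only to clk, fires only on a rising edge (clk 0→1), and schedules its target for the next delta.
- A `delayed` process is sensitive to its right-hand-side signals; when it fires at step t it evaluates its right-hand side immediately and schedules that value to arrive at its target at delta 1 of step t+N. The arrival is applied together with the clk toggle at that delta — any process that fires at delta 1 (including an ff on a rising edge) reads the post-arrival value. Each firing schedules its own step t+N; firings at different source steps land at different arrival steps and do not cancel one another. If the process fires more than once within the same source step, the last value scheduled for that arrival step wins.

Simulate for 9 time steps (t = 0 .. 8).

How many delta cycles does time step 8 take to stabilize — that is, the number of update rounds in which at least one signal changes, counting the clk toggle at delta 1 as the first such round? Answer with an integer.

4

t0.Δ0 h=0 g=0 clk=0 d=1 a=1 e=0 b=0 c=0 f=0
t0.Δ1 h=0 g=0 clk=1 d=1 a=1 e=0 b=0 c=0 f=0
t0.Δ2 h=0 g=0 clk=1 d=1 a=1 e=1 b=0 c=0 f=0
t0.Δ3 h=1 g=0 clk=1 d=1 a=1 e=1 b=0 c=0 f=0
t0.Δ4 h=1 g=0 clk=1 d=1 a=0 e=1 b=0 c=0 f=0
t1.Δ0 h=1 g=0 clk=1 d=1 a=0 e=1 b=0 c=0 f=0
t1.Δ1 h=1 g=0 clk=0 d=1 a=0 e=1 b=0 c=0 f=0
t2.Δ0 h=1 g=0 clk=0 d=1 a=0 e=1 b=0 c=0 f=0
t2.Δ1 h=1 g=0 clk=1 d=1 a=0 e=1 b=0 c=0 f=0
t2.Δ2 h=1 g=0 clk=1 d=0 a=0 e=1 b=0 c=0 f=0
t2.Δ3 h=1 g=0 clk=1 d=0 a=1 e=1 b=0 c=0 f=0
t3.Δ0 h=1 g=0 clk=1 d=0 a=1 e=1 b=0 c=0 f=0
t3.Δ1 h=1 g=0 clk=0 d=0 a=1 e=1 b=0 c=0 f=0
t4.Δ0 h=1 g=0 clk=0 d=0 a=1 e=1 b=0 c=0 f=0
t4.Δ1 h=1 g=0 clk=1 d=0 a=1 e=1 b=0 c=0 f=0
t4.Δ2 h=1 g=0 clk=1 d=0 a=1 e=0 b=0 c=0 f=0
t4.Δ3 h=0 g=0 clk=1 d=0 a=1 e=0 b=0 c=0 f=0
t4.Δ4 h=0 g=0 clk=1 d=0 a=0 e=0 b=0 c=0 f=0
t5.Δ0 h=0 g=0 clk=1 d=0 a=0 e=0 b=0 c=0 f=0
t5.Δ1 h=0 g=0 clk=0 d=0 a=0 e=0 b=0 c=0 f=0
t6.Δ0 h=0 g=0 clk=0 d=0 a=0 e=0 b=0 c=0 f=0
t6.Δ1 h=0 g=0 clk=1 d=0 a=0 e=0 b=0 c=0 f=0
t6.Δ2 h=0 g=0 clk=1 d=1 a=0 e=0 b=0 c=0 f=0
t6.Δ3 h=0 g=0 clk=1 d=1 a=1 e=0 b=0 c=0 f=0
t7.Δ0 h=0 g=0 clk=1 d=1 a=1 e=0 b=0 c=0 f=0
t7.Δ1 h=0 g=0 clk=0 d=1 a=1 e=0 b=0 c=0 f=0
t8.Δ0 h=0 g=0 clk=0 d=1 a=1 e=0 b=0 c=0 f=0
t8.Δ1 h=0 g=0 clk=1 d=1 a=1 e=0 b=0 c=0 f=0
t8.Δ2 h=0 g=0 clk=1 d=1 a=1 e=1 b=0 c=0 f=0
t8.Δ3 h=1 g=0 clk=1 d=1 a=1 e=1 b=0 c=0 f=0
t8.Δ4 h=1 g=0 clk=1 d=1 a=0 e=1 b=0 c=0 f=0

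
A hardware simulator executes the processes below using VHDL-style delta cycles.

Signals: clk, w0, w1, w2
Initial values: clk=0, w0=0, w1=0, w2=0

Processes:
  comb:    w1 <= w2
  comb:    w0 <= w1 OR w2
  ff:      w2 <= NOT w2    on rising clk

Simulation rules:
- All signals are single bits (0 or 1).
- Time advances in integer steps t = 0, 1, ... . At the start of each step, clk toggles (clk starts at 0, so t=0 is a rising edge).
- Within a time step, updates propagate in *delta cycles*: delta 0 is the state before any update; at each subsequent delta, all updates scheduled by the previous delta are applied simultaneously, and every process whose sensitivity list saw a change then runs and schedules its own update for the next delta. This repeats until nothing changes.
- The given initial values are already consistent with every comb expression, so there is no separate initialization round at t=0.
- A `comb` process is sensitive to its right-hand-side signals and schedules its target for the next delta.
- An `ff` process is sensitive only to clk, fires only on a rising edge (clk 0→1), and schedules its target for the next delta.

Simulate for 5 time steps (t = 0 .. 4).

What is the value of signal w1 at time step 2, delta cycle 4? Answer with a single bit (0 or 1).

0

t0.Δ0 w0=0 clk=0 w1=0 w2=0
t0.Δ1 w0=0 clk=1 w1=0 w2=0
t0.Δ2 w0=0 clk=1 w1=0 w2=1
t0.Δ3 w0=1 clk=1 w1=1 w2=1
t1.Δ0 w0=1 clk=1 w1=1 w2=1
t1.Δ1 w0=1 clk=0 w1=1 w2=1
t2.Δ0 w0=1 clk=0 w1=1 w2=1
t2.Δ1 w0=1 clk=1 w1=1 w2=1
t2.Δ2 w0=1 clk=1 w1=1 w2=0
t2.Δ3 w0=1 clk=1 w1=0 w2=0
t2.Δ4 w0=0 clk=1 w1=0 w2=0
t3.Δ0 w0=0 clk=1 w1=0 w2=0
t3.Δ1 w0=0 clk=0 w1=0 w2=0
t4.Δ0 w0=0 clk=0 w1=0 w2=0
t4.Δ1 w0=0 clk=1 w1=0 w2=0
t4.Δ2 w0=0 clk=1 w1=0 w2=1
t4.Δ3 w0=1 clk=1 w1=1 w2=1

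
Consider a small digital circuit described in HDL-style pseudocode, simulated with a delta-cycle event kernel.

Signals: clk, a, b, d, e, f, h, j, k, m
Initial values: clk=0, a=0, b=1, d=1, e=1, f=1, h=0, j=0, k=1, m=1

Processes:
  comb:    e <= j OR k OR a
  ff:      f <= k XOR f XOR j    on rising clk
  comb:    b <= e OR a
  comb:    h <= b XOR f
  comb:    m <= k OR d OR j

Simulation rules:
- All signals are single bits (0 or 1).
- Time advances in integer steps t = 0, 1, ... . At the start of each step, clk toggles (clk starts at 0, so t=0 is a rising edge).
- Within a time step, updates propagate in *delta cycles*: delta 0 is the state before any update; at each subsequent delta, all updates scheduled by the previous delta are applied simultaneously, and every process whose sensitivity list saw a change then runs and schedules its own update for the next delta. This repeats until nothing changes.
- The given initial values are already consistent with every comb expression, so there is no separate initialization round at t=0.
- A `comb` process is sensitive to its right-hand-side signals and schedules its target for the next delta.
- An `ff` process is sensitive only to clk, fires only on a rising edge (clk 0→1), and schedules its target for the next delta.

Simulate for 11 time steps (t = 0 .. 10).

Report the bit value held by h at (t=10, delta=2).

t0.Δ0 k=1 m=1 a=0 e=1 h=0 j=0 b=1 f=1 clk=0 d=1
t0.Δ1 k=1 m=1 a=0 e=1 h=0 j=0 b=1 f=1 clk=1 d=1
t0.Δ2 k=1 m=1 a=0 e=1 h=0 j=0 b=1 f=0 clk=1 d=1
t0.Δ3 k=1 m=1 a=0 e=1 h=1 j=0 b=1 f=0 clk=1 d=1
t1.Δ0 k=1 m=1 a=0 e=1 h=1 j=0 b=1 f=0 clk=1 d=1
t1.Δ1 k=1 m=1 a=0 e=1 h=1 j=0 b=1 f=0 clk=0 d=1
t2.Δ0 k=1 m=1 a=0 e=1 h=1 j=0 b=1 f=0 clk=0 d=1
t2.Δ1 k=1 m=1 a=0 e=1 h=1 j=0 b=1 f=0 clk=1 d=1
t2.Δ2 k=1 m=1 a=0 e=1 h=1 j=0 b=1 f=1 clk=1 d=1
t2.Δ3 k=1 m=1 a=0 e=1 h=0 j=0 b=1 f=1 clk=1 d=1
t3.Δ0 k=1 m=1 a=0 e=1 h=0 j=0 b=1 f=1 clk=1 d=1
t3.Δ1 k=1 m=1 a=0 e=1 h=0 j=0 b=1 f=1 clk=0 d=1
t4.Δ0 k=1 m=1 a=0 e=1 h=0 j=0 b=1 f=1 clk=0 d=1
t4.Δ1 k=1 m=1 a=0 e=1 h=0 j=0 b=1 f=1 clk=1 d=1
t4.Δ2 k=1 m=1 a=0 e=1 h=0 j=0 b=1 f=0 clk=1 d=1
t4.Δ3 k=1 m=1 a=0 e=1 h=1 j=0 b=1 f=0 clk=1 d=1
t5.Δ0 k=1 m=1 a=0 e=1 h=1 j=0 b=1 f=0 clk=1 d=1
t5.Δ1 k=1 m=1 a=0 e=1 h=1 j=0 b=1 f=0 clk=0 d=1
t6.Δ0 k=1 m=1 a=0 e=1 h=1 j=0 b=1 f=0 clk=0 d=1
t6.Δ1 k=1 m=1 a=0 e=1 h=1 j=0 b=1 f=0 clk=1 d=1
t6.Δ2 k=1 m=1 a=0 e=1 h=1 j=0 b=1 f=1 clk=1 d=1
t6.Δ3 k=1 m=1 a=0 e=1 h=0 j=0 b=1 f=1 clk=1 d=1
t7.Δ0 k=1 m=1 a=0 e=1 h=0 j=0 b=1 f=1 clk=1 d=1
t7.Δ1 k=1 m=1 a=0 e=1 h=0 j=0 b=1 f=1 clk=0 d=1
t8.Δ0 k=1 m=1 a=0 e=1 h=0 j=0 b=1 f=1 clk=0 d=1
t8.Δ1 k=1 m=1 a=0 e=1 h=0 j=0 b=1 f=1 clk=1 d=1
t8.Δ2 k=1 m=1 a=0 e=1 h=0 j=0 b=1 f=0 clk=1 d=1
t8.Δ3 k=1 m=1 a=0 e=1 h=1 j=0 b=1 f=0 clk=1 d=1
t9.Δ0 k=1 m=1 a=0 e=1 h=1 j=0 b=1 f=0 clk=1 d=1
t9.Δ1 k=1 m=1 a=0 e=1 h=1 j=0 b=1 f=0 clk=0 d=1
t10.Δ0 k=1 m=1 a=0 e=1 h=1 j=0 b=1 f=0 clk=0 d=1
t10.Δ1 k=1 m=1 a=0 e=1 h=1 j=0 b=1 f=0 clk=1 d=1
t10.Δ2 k=1 m=1 a=0 e=1 h=1 j=0 b=1 f=1 clk=1 d=1
t10.Δ3 k=1 m=1 a=0 e=1 h=0 j=0 b=1 f=1 clk=1 d=1

1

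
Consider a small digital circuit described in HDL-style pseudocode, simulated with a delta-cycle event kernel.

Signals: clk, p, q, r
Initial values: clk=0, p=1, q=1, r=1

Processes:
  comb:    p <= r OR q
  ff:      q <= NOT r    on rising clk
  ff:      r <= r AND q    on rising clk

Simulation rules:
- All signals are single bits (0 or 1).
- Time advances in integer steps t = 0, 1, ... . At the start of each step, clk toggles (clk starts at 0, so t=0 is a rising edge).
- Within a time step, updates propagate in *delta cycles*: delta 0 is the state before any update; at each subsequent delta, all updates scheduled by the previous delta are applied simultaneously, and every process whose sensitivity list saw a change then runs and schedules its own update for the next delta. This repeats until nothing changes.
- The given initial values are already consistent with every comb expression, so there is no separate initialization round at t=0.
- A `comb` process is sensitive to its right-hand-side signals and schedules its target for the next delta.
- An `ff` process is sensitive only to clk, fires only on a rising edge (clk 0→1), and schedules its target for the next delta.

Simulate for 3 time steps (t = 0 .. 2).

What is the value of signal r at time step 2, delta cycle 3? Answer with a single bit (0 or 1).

t=0 Δ0: q=1 p=1 clk=0 r=1
  Δ1: clk:0→1
  Δ2: q:1→0
  (2Δ to stable)
t=1 Δ0: q=0 p=1 clk=1 r=1
  Δ1: clk:1→0
  (1Δ to stable)
t=2 Δ0: q=0 p=1 clk=0 r=1
  Δ1: clk:0→1
  Δ2: r:1→0
  Δ3: p:1→0
  (3Δ to stable)

0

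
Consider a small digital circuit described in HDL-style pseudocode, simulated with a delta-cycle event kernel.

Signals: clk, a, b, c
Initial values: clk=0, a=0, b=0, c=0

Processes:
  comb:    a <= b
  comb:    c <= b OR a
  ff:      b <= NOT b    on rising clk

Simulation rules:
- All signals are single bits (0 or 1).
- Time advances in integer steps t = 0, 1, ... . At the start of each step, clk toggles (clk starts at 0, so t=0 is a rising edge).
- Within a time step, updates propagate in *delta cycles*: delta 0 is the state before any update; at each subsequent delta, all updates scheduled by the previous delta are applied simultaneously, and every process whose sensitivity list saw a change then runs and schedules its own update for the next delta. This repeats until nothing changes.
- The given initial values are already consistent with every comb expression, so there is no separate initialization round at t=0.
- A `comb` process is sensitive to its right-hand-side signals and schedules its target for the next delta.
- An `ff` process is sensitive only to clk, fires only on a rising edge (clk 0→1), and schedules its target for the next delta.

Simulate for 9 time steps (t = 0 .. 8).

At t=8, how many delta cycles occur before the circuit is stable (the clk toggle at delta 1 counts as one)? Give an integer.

3

t0.Δ0 b=0 c=0 a=0 clk=0
t0.Δ1 b=0 c=0 a=0 clk=1
t0.Δ2 b=1 c=0 a=0 clk=1
t0.Δ3 b=1 c=1 a=1 clk=1
t1.Δ0 b=1 c=1 a=1 clk=1
t1.Δ1 b=1 c=1 a=1 clk=0
t2.Δ0 b=1 c=1 a=1 clk=0
t2.Δ1 b=1 c=1 a=1 clk=1
t2.Δ2 b=0 c=1 a=1 clk=1
t2.Δ3 b=0 c=1 a=0 clk=1
t2.Δ4 b=0 c=0 a=0 clk=1
t3.Δ0 b=0 c=0 a=0 clk=1
t3.Δ1 b=0 c=0 a=0 clk=0
t4.Δ0 b=0 c=0 a=0 clk=0
t4.Δ1 b=0 c=0 a=0 clk=1
t4.Δ2 b=1 c=0 a=0 clk=1
t4.Δ3 b=1 c=1 a=1 clk=1
t5.Δ0 b=1 c=1 a=1 clk=1
t5.Δ1 b=1 c=1 a=1 clk=0
t6.Δ0 b=1 c=1 a=1 clk=0
t6.Δ1 b=1 c=1 a=1 clk=1
t6.Δ2 b=0 c=1 a=1 clk=1
t6.Δ3 b=0 c=1 a=0 clk=1
t6.Δ4 b=0 c=0 a=0 clk=1
t7.Δ0 b=0 c=0 a=0 clk=1
t7.Δ1 b=0 c=0 a=0 clk=0
t8.Δ0 b=0 c=0 a=0 clk=0
t8.Δ1 b=0 c=0 a=0 clk=1
t8.Δ2 b=1 c=0 a=0 clk=1
t8.Δ3 b=1 c=1 a=1 clk=1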